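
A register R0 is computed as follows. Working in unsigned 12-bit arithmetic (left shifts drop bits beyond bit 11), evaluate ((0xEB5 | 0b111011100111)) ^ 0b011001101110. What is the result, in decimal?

0xEB5 = 111010110101
0b111011100111 = 111011100111
→ | → 111011110111 = 3831
0b011001101110 = 011001101110
→ ^ → 100010011001 = 2201

2201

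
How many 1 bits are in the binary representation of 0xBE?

0xBE = 10111110
Count the 1s: 1 + 1 + 1 + 1 + 1 + 1 = 6

6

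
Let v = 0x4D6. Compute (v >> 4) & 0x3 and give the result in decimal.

1

v = 10011010110
Shift right by 4: 1001101
Mask low 2 bits: 01 = 1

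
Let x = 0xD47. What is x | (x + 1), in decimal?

x = 110101000111 = 3399
x + 1 = 110101001000
OR    = 110101001111 = 3407
(x | (x + 1) sets the lowest cleared bit.)

3407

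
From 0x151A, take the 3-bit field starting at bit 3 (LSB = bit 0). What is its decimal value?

v = 1010100011010
Shift right by 3: 1010100011
Mask low 3 bits: 011 = 3

3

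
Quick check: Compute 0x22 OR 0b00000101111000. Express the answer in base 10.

0x22 = 000100010
b = 101111000
 OR → 101111010 = 378

378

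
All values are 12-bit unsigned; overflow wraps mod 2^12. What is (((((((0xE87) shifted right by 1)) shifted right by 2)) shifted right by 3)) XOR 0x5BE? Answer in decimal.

0xE87 = 111010000111
→ shifted right by 1 → 011101000011 = 1859
→ shifted right by 2 → 000111010000 = 464
→ shifted right by 3 → 000000111010 = 58
0x5BE = 010110111110
→ XOR → 010110000100 = 1412

1412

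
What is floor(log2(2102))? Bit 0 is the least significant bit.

2102 = 100000110110
The topmost 1 is at position 11 (since 2^11 = 2048 ≤ 2102 < 4096).

11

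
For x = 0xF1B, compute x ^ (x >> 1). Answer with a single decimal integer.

x = 111100011011 = 3867
x>>1 = 011110001101
XOR  = 100010010110 = 2198
(x ^ (x >> 1) gives the standard binary-reflected Gray code of x.)

2198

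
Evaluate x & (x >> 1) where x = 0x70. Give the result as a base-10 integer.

x = 1110000 = 112
x>>1 = 0111000
AND  = 0110000 = 48
(x & (x >> 1) has a 1 wherever x has two consecutive 1 bits.)

48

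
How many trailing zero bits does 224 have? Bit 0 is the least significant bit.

224 = 11100000
Trailing zeros: 5, so the lowest set bit is bit 5 (value 32).

5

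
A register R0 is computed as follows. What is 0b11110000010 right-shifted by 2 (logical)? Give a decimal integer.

x = 11110000010
shift right by 2 → 00111100000 = 480
(equivalently, floor(1922 / 4))

480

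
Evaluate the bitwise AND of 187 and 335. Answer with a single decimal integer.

11

187 = 010111011
335 = 101001111
AND → 000001011 = 11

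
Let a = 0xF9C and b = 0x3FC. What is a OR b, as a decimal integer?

0xF9C = 111110011100
0x3FC = 001111111100
 OR → 111111111100 = 4092

4092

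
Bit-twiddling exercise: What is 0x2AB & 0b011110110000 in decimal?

672

0x2AB = 01010101011
b = 11110110000
AND → 01010100000 = 672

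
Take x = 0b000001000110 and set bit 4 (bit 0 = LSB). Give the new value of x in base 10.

86

x = 000001000110
bit 4 is currently 0; set it via x | (1 << 4) = x | 16
→ 000001010110 = 86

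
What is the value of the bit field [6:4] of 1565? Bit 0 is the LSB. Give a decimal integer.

v = 011000011101
Shift right by 4: 01100001
Mask low 3 bits: 001 = 1

1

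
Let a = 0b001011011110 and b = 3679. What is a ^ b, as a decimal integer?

a = 001011011110
3679 = 111001011111
XOR → 110010000001 = 3201

3201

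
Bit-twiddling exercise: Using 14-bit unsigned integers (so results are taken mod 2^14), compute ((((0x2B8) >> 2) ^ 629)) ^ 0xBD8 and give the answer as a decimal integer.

0x2B8 = 00001010111000
→ >> 2 → 00000010101110 = 174
629 = 00001001110101
→ ^ → 00001011011011 = 731
0xBD8 = 00101111011000
→ ^ → 00100100000011 = 2307

2307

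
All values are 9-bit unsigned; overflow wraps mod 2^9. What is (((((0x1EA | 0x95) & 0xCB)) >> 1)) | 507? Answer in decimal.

511

0x1EA = 111101010
0x95 = 010010101
→ | → 111111111 = 511
0xCB = 011001011
→ & → 011001011 = 203
→ >> 1 → 001100101 = 101
507 = 111111011
→ | → 111111111 = 511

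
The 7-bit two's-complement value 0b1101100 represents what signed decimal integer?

pattern = 1101100 (MSB is 1 ⇒ negative)
Invert: 0010011, add 1 → 0010100 = 20, so the value is -20.
(Equivalently: 108 - 2^7 = 108 - 128 = -20.)

-20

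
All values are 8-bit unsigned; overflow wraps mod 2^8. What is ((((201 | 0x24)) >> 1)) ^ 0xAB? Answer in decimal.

201 = 11001001
0x24 = 00100100
→ | → 11101101 = 237
→ >> 1 → 01110110 = 118
0xAB = 10101011
→ ^ → 11011101 = 221

221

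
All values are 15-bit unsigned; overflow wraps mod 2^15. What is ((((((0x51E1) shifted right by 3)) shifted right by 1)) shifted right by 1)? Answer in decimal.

655

0x51E1 = 101000111100001
→ shifted right by 3 → 000101000111100 = 2620
→ shifted right by 1 → 000010100011110 = 1310
→ shifted right by 1 → 000001010001111 = 655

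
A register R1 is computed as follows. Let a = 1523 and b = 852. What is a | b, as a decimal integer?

2039

1523 = 10111110011
852 = 01101010100
 OR → 11111110111 = 2039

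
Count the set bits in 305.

305 = 100110001
Count the 1s: 1 + 1 + 1 + 1 = 4

4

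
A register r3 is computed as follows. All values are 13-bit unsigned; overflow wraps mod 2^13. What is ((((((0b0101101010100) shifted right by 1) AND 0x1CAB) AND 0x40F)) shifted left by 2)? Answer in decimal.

0b0101101010100 = 0101101010100
→ shifted right by 1 → 0010110101010 = 1450
0x1CAB = 1110010101011
→ AND → 0010010101010 = 1194
0x40F = 0010000001111
→ AND → 0010000001010 = 1034
→ shifted left by 2 (mod 2^13) → 1000000101000 = 4136

4136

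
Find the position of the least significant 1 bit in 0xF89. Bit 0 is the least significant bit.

0

0xF89 = 111110001001
Trailing zeros: 0, so the lowest set bit is bit 0 (value 1).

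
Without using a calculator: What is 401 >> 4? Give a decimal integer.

25

401 = 110010001
shift right by 4 → 000011001 = 25
(equivalently, floor(401 / 16))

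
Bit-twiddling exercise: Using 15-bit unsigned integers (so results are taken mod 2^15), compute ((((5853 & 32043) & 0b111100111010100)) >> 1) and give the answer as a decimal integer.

5853 = 001011011011101
32043 = 111110100101011
→ & → 001010000001001 = 5129
0b111100111010100 = 111100111010100
→ & → 001000000000000 = 4096
→ >> 1 → 000100000000000 = 2048

2048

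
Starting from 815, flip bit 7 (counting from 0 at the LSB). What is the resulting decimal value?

x = 1100101111
bit 7 is currently 0; toggle it via x ^ (1 << 7) = x ^ 128
→ 1110101111 = 943

943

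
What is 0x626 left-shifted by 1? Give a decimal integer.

3148

0x626 = 011000100110
shift left by 1 → 110001001100 = 3148
(equivalently, 1574 × 2^1 = 1574 × 2)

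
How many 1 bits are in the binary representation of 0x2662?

0x2662 = 10011001100010
Count the 1s: 1 + 1 + 1 + 1 + 1 + 1 = 6

6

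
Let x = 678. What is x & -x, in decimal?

x = 1010100110 = 678
-x (two's complement) = …0101011010
AND   = 0000000010 = 2
(x & -x isolates the lowest set bit of x.)

2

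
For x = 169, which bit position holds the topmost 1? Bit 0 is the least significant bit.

7

169 = 10101001
The topmost 1 is at position 7 (since 2^7 = 128 ≤ 169 < 256).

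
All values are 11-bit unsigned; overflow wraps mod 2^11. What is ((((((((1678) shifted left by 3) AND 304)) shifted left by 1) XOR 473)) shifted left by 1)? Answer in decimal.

1678 = 11010001110
→ shifted left by 3 (mod 2^11) → 10001110000 = 1136
304 = 00100110000
→ AND → 00000110000 = 48
→ shifted left by 1 (mod 2^11) → 00001100000 = 96
473 = 00111011001
→ XOR → 00110111001 = 441
→ shifted left by 1 (mod 2^11) → 01101110010 = 882

882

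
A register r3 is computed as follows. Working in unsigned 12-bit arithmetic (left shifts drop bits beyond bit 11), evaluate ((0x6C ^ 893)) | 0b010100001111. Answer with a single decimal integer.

1823

0x6C = 000001101100
893 = 001101111101
→ ^ → 001100010001 = 785
0b010100001111 = 010100001111
→ | → 011100011111 = 1823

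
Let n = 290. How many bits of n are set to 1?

3

290 = 100100010
Count the 1s: 1 + 1 + 1 = 3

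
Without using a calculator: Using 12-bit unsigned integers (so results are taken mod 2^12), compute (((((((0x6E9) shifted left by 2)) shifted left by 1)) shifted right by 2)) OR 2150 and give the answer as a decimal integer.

2550

0x6E9 = 011011101001
→ shifted left by 2 (mod 2^12) → 101110100100 = 2980
→ shifted left by 1 (mod 2^12) → 011101001000 = 1864
→ shifted right by 2 → 000111010010 = 466
2150 = 100001100110
→ OR → 100111110110 = 2550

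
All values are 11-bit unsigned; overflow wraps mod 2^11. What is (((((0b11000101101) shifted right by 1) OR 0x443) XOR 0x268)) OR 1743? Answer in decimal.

2047

0b11000101101 = 11000101101
→ shifted right by 1 → 01100010110 = 790
0x443 = 10001000011
→ OR → 11101010111 = 1879
0x268 = 01001101000
→ XOR → 10100111111 = 1343
1743 = 11011001111
→ OR → 11111111111 = 2047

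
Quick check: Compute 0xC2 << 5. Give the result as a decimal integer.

0xC2 = 0000011000010
shift left by 5 → 1100001000000 = 6208
(equivalently, 194 × 2^5 = 194 × 32)

6208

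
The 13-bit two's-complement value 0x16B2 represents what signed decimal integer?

-2382

pattern = 1011010110010 (MSB is 1 ⇒ negative)
Invert: 0100101001101, add 1 → 0100101001110 = 2382, so the value is -2382.
(Equivalently: 5810 - 2^13 = 5810 - 8192 = -2382.)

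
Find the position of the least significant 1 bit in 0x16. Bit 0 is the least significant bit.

0x16 = 10110
Trailing zeros: 1, so the lowest set bit is bit 1 (value 2).

1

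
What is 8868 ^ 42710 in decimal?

33906

8868 = 0010001010100100
42710 = 1010011011010110
XOR → 1000010001110010 = 33906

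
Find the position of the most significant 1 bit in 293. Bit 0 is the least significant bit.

293 = 100100101
The topmost 1 is at position 8 (since 2^8 = 256 ≤ 293 < 512).

8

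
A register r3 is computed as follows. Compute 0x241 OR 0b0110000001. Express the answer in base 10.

0x241 = 1001000001
b = 0110000001
 OR → 1111000001 = 961

961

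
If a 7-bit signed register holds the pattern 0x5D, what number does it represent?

pattern = 1011101 (MSB is 1 ⇒ negative)
Invert: 0100010, add 1 → 0100011 = 35, so the value is -35.
(Equivalently: 93 - 2^7 = 93 - 128 = -35.)

-35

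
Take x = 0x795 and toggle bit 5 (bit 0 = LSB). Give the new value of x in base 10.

x = 011110010101
bit 5 is currently 0; toggle it via x ^ (1 << 5) = x ^ 32
→ 011110110101 = 1973

1973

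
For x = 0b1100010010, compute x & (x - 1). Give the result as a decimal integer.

784

x = 1100010010 = 786
x - 1 = 1100010001
AND   = 1100010000 = 784
(x & (x - 1) clears the lowest set bit of x.)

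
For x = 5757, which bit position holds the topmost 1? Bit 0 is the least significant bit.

12

5757 = 1011001111101
The topmost 1 is at position 12 (since 2^12 = 4096 ≤ 5757 < 8192).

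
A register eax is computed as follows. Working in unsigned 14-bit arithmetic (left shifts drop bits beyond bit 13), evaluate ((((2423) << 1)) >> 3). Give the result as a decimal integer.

605

2423 = 00100101110111
→ << 1 (mod 2^14) → 01001011101110 = 4846
→ >> 3 → 00001001011101 = 605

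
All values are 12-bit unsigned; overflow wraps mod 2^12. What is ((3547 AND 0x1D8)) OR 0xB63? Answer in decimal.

3067

3547 = 110111011011
0x1D8 = 000111011000
→ AND → 000111011000 = 472
0xB63 = 101101100011
→ OR → 101111111011 = 3067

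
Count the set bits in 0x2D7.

7

0x2D7 = 1011010111
Count the 1s: 1 + 1 + 1 + 1 + 1 + 1 + 1 = 7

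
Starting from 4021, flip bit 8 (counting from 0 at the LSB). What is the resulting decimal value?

3765

x = 111110110101
bit 8 is currently 1; toggle it via x ^ (1 << 8) = x ^ 256
→ 111010110101 = 3765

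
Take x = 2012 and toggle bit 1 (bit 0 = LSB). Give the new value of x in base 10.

2014

x = 011111011100
bit 1 is currently 0; toggle it via x ^ (1 << 1) = x ^ 2
→ 011111011110 = 2014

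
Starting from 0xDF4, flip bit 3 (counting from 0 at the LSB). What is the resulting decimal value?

3580

x = 0110111110100
bit 3 is currently 0; toggle it via x ^ (1 << 3) = x ^ 8
→ 0110111111100 = 3580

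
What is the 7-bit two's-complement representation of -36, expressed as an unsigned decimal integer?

36 in 7 bits: 0100100
Invert: 1011011
Add 1:  1011100 = 92
(Check: 2^7 - 36 = 128 - 36 = 92.)

92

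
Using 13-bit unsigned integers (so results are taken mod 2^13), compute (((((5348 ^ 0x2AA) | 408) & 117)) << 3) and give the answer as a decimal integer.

5348 = 1010011100100
0x2AA = 0001010101010
→ ^ → 1011001001110 = 5710
408 = 0000110011000
→ | → 1011111011110 = 6110
117 = 0000001110101
→ & → 0000001010100 = 84
→ << 3 (mod 2^13) → 0001010100000 = 672

672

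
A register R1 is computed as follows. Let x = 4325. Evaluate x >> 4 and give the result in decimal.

270

4325 = 1000011100101
shift right by 4 → 0000100001110 = 270
(equivalently, floor(4325 / 16))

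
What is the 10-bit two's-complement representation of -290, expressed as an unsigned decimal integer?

290 in 10 bits: 0100100010
Invert: 1011011101
Add 1:  1011011110 = 734
(Check: 2^10 - 290 = 1024 - 290 = 734.)

734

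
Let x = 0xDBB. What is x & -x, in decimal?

1

x = 110110111011 = 3515
-x (two's complement) = …001001000101
AND   = 000000000001 = 1
(x & -x isolates the lowest set bit of x.)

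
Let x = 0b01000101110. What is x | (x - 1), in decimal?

x = 1000101110 = 558
x - 1 = 1000101101
OR    = 1000101111 = 559
(x | (x - 1) sets all bits below the lowest set bit.)

559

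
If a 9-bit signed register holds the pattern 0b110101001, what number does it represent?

pattern = 110101001 (MSB is 1 ⇒ negative)
Invert: 001010110, add 1 → 001010111 = 87, so the value is -87.
(Equivalently: 425 - 2^9 = 425 - 512 = -87.)

-87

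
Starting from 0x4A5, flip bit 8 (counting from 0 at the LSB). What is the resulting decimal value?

1445

x = 10010100101
bit 8 is currently 0; toggle it via x ^ (1 << 8) = x ^ 256
→ 10110100101 = 1445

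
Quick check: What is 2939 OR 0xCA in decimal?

2939 = 101101111011
0xCA = 000011001010
 OR → 101111111011 = 3067

3067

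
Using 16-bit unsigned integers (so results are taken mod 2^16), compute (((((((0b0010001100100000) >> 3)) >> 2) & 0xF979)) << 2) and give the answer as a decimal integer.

1124

0b0010001100100000 = 0010001100100000
→ >> 3 → 0000010001100100 = 1124
→ >> 2 → 0000000100011001 = 281
0xF979 = 1111100101111001
→ & → 0000000100011001 = 281
→ << 2 (mod 2^16) → 0000010001100100 = 1124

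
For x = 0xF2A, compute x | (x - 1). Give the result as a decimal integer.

x = 111100101010 = 3882
x - 1 = 111100101001
OR    = 111100101011 = 3883
(x | (x - 1) sets all bits below the lowest set bit.)

3883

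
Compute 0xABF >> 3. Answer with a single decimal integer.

343

0xABF = 101010111111
shift right by 3 → 000101010111 = 343
(equivalently, floor(2751 / 8))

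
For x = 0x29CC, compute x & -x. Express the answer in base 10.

x = 10100111001100 = 10700
-x (two's complement) = …01011000110100
AND   = 00000000000100 = 4
(x & -x isolates the lowest set bit of x.)

4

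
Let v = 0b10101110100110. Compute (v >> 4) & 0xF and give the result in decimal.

v = 10101110100110
Shift right by 4: 1010111010
Mask low 4 bits: 1010 = 10

10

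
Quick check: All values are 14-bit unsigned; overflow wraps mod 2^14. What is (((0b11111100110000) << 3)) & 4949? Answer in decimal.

0b11111100110000 = 11111100110000
→ << 3 (mod 2^14) → 11100110000000 = 14720
4949 = 01001101010101
→ & → 01000100000000 = 4352

4352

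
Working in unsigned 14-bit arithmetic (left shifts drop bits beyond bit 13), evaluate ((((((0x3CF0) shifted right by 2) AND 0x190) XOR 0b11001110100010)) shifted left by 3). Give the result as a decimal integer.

0x3CF0 = 11110011110000
→ shifted right by 2 → 00111100111100 = 3900
0x190 = 00000110010000
→ AND → 00000100010000 = 272
0b11001110100010 = 11001110100010
→ XOR → 11001010110010 = 12978
→ shifted left by 3 (mod 2^14) → 01010110010000 = 5520

5520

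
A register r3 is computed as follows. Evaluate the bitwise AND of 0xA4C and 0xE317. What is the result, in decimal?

516

0xA4C = 0000101001001100
0xE317 = 1110001100010111
AND → 0000001000000100 = 516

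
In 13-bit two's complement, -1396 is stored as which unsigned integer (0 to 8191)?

6796

1396 in 13 bits: 0010101110100
Invert: 1101010001011
Add 1:  1101010001100 = 6796
(Check: 2^13 - 1396 = 8192 - 1396 = 6796.)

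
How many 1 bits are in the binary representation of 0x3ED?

8

0x3ED = 1111101101
Count the 1s: 1 + 1 + 1 + 1 + 1 + 1 + 1 + 1 = 8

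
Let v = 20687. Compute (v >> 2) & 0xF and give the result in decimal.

3

v = 101000011001111
Shift right by 2: 1010000110011
Mask low 4 bits: 0011 = 3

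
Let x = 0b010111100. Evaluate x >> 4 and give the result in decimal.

11

x = 10111100
shift right by 4 → 00001011 = 11
(equivalently, floor(188 / 16))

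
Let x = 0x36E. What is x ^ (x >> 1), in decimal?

x = 1101101110 = 878
x>>1 = 0110110111
XOR  = 1011011001 = 729
(x ^ (x >> 1) gives the standard binary-reflected Gray code of x.)

729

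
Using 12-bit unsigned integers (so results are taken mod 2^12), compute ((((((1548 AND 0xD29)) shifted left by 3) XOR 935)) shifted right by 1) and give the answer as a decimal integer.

1548 = 011000001100
0xD29 = 110100101001
→ AND → 010000001000 = 1032
→ shifted left by 3 (mod 2^12) → 000001000000 = 64
935 = 001110100111
→ XOR → 001111100111 = 999
→ shifted right by 1 → 000111110011 = 499

499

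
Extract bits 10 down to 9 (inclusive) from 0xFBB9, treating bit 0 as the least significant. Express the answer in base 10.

1

v = 1111101110111001
Shift right by 9: 1111101
Mask low 2 bits: 01 = 1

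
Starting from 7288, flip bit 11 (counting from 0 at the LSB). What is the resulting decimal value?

5240

x = 01110001111000
bit 11 is currently 1; toggle it via x ^ (1 << 11) = x ^ 2048
→ 01010001111000 = 5240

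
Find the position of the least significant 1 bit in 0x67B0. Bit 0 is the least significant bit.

4

0x67B0 = 110011110110000
Trailing zeros: 4, so the lowest set bit is bit 4 (value 16).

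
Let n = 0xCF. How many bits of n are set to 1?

0xCF = 11001111
Count the 1s: 1 + 1 + 1 + 1 + 1 + 1 = 6

6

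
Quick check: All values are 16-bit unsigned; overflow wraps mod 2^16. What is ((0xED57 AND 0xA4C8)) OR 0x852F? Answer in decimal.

0xED57 = 1110110101010111
0xA4C8 = 1010010011001000
→ AND → 1010010001000000 = 42048
0x852F = 1000010100101111
→ OR → 1010010101101111 = 42351

42351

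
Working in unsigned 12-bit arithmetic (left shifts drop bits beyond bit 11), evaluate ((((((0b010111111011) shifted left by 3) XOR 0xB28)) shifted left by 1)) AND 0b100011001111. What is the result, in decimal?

2240

0b010111111011 = 010111111011
→ shifted left by 3 (mod 2^12) → 111111011000 = 4056
0xB28 = 101100101000
→ XOR → 010011110000 = 1264
→ shifted left by 1 (mod 2^12) → 100111100000 = 2528
0b100011001111 = 100011001111
→ AND → 100011000000 = 2240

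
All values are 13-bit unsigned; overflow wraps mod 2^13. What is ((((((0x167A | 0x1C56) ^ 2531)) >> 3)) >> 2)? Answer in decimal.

0x167A = 1011001111010
0x1C56 = 1110001010110
→ | → 1111001111110 = 7806
2531 = 0100111100011
→ ^ → 1011110011101 = 6045
→ >> 3 → 0001011110011 = 755
→ >> 2 → 0000010111100 = 188

188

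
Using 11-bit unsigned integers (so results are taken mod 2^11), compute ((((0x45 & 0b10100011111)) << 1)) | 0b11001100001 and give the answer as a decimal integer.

0x45 = 00001000101
0b10100011111 = 10100011111
→ & → 00000000101 = 5
→ << 1 (mod 2^11) → 00000001010 = 10
0b11001100001 = 11001100001
→ | → 11001101011 = 1643

1643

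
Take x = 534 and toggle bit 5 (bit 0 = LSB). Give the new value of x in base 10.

x = 0001000010110
bit 5 is currently 0; toggle it via x ^ (1 << 5) = x ^ 32
→ 0001000110110 = 566

566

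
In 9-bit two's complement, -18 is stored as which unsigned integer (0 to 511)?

494

18 in 9 bits: 000010010
Invert: 111101101
Add 1:  111101110 = 494
(Check: 2^9 - 18 = 512 - 18 = 494.)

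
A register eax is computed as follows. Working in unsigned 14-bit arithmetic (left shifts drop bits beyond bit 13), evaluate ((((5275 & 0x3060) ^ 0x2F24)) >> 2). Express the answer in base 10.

5275 = 01010010011011
0x3060 = 11000001100000
→ & → 01000000000000 = 4096
0x2F24 = 10111100100100
→ ^ → 11111100100100 = 16164
→ >> 2 → 00111111001001 = 4041

4041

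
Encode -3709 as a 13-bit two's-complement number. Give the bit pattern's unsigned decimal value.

3709 in 13 bits: 0111001111101
Invert: 1000110000010
Add 1:  1000110000011 = 4483
(Check: 2^13 - 3709 = 8192 - 3709 = 4483.)

4483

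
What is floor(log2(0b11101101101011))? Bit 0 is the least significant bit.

13

0b11101101101011 = 11101101101011
The topmost 1 is at position 13 (since 2^13 = 8192 ≤ 15211 < 16384).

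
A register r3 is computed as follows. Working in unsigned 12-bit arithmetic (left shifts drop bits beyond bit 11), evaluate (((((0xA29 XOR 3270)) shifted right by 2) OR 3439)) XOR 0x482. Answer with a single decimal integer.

0xA29 = 101000101001
3270 = 110011000110
→ XOR → 011011101111 = 1775
→ shifted right by 2 → 000110111011 = 443
3439 = 110101101111
→ OR → 110111111111 = 3583
0x482 = 010010000010
→ XOR → 100101111101 = 2429

2429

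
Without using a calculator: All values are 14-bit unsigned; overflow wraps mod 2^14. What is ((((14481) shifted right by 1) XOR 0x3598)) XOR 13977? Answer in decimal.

14481 = 11100010010001
→ shifted right by 1 → 01110001001000 = 7240
0x3598 = 11010110011000
→ XOR → 10100111010000 = 10704
13977 = 11011010011001
→ XOR → 01111101001001 = 8009

8009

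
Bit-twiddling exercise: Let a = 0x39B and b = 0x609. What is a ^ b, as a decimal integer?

1426

0x39B = 01110011011
0x609 = 11000001001
XOR → 10110010010 = 1426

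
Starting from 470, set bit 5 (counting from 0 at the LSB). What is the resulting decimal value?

502

x = 0111010110
bit 5 is currently 0; set it via x | (1 << 5) = x | 32
→ 0111110110 = 502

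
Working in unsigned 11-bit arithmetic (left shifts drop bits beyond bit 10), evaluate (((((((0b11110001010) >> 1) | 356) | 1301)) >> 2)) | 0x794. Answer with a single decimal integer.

2045

0b11110001010 = 11110001010
→ >> 1 → 01111000101 = 965
356 = 00101100100
→ | → 01111100101 = 997
1301 = 10100010101
→ | → 11111110101 = 2037
→ >> 2 → 00111111101 = 509
0x794 = 11110010100
→ | → 11111111101 = 2045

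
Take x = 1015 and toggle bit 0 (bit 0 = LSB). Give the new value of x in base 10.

1014

x = 0001111110111
bit 0 is currently 1; toggle it via x ^ (1 << 0) = x ^ 1
→ 0001111110110 = 1014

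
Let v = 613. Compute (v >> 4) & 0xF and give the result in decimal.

6

v = 01001100101
Shift right by 4: 0100110
Mask low 4 bits: 0110 = 6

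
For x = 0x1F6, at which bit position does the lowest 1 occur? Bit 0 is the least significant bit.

0x1F6 = 111110110
Trailing zeros: 1, so the lowest set bit is bit 1 (value 2).

1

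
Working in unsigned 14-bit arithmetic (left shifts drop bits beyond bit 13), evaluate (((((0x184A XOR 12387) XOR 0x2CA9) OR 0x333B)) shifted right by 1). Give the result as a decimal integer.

0x184A = 01100001001010
12387 = 11000001100011
→ XOR → 10100000101001 = 10281
0x2CA9 = 10110010101001
→ XOR → 00010010000000 = 1152
0x333B = 11001100111011
→ OR → 11011110111011 = 14267
→ shifted right by 1 → 01101111011101 = 7133

7133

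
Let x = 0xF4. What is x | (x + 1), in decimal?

x = 11110100 = 244
x + 1 = 11110101
OR    = 11110101 = 245
(x | (x + 1) sets the lowest cleared bit.)

245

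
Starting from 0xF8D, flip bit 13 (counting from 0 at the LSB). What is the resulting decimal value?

x = 00111110001101
bit 13 is currently 0; toggle it via x ^ (1 << 13) = x ^ 8192
→ 10111110001101 = 12173

12173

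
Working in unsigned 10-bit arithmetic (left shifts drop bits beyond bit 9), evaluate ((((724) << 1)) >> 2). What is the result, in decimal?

724 = 1011010100
→ << 1 (mod 2^10) → 0110101000 = 424
→ >> 2 → 0001101010 = 106

106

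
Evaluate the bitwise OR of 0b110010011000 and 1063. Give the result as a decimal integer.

a = 110010011000
1063 = 010000100111
 OR → 110010111111 = 3263

3263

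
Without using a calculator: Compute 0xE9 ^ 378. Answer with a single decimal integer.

0xE9 = 011101001
378 = 101111010
XOR → 110010011 = 403

403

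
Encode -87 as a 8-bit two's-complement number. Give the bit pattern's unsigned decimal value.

87 in 8 bits: 01010111
Invert: 10101000
Add 1:  10101001 = 169
(Check: 2^8 - 87 = 256 - 87 = 169.)

169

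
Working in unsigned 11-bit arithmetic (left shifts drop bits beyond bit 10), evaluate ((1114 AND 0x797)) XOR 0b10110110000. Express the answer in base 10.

1114 = 10001011010
0x797 = 11110010111
→ AND → 10000010010 = 1042
0b10110110000 = 10110110000
→ XOR → 00110100010 = 418

418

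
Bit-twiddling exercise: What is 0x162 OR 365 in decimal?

367

0x162 = 101100010
365 = 101101101
 OR → 101101111 = 367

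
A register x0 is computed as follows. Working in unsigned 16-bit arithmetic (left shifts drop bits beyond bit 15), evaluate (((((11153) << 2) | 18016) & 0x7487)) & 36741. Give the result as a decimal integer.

11153 = 0010101110010001
→ << 2 (mod 2^16) → 1010111001000100 = 44612
18016 = 0100011001100000
→ | → 1110111001100100 = 61028
0x7487 = 0111010010000111
→ & → 0110010000000100 = 25604
36741 = 1000111110000101
→ & → 0000010000000100 = 1028

1028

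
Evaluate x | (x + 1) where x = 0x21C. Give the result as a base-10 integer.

541

x = 1000011100 = 540
x + 1 = 1000011101
OR    = 1000011101 = 541
(x | (x + 1) sets the lowest cleared bit.)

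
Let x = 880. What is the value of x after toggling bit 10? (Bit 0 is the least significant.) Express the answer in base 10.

1904

x = 01101110000
bit 10 is currently 0; toggle it via x ^ (1 << 10) = x ^ 1024
→ 11101110000 = 1904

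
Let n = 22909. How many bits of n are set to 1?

22909 = 101100101111101
Count the 1s: 1 + 1 + 1 + 1 + 1 + 1 + 1 + 1 + 1 + 1 = 10

10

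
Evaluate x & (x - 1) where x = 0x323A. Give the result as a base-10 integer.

x = 11001000111010 = 12858
x - 1 = 11001000111001
AND   = 11001000111000 = 12856
(x & (x - 1) clears the lowest set bit of x.)

12856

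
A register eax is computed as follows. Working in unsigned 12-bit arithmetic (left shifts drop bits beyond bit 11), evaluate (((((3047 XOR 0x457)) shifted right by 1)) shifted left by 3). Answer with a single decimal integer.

3776

3047 = 101111100111
0x457 = 010001010111
→ XOR → 111110110000 = 4016
→ shifted right by 1 → 011111011000 = 2008
→ shifted left by 3 (mod 2^12) → 111011000000 = 3776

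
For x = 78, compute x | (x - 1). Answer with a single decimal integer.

x = 1001110 = 78
x - 1 = 1001101
OR    = 1001111 = 79
(x | (x - 1) sets all bits below the lowest set bit.)

79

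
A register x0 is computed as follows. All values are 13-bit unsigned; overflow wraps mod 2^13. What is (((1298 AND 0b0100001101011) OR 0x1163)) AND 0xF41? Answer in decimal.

321

1298 = 0010100010010
0b0100001101011 = 0100001101011
→ AND → 0000000000010 = 2
0x1163 = 1000101100011
→ OR → 1000101100011 = 4451
0xF41 = 0111101000001
→ AND → 0000101000001 = 321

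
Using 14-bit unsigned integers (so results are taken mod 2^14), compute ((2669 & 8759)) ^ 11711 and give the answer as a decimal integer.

12186

2669 = 00101001101101
8759 = 10001000110111
→ & → 00001000100101 = 549
11711 = 10110110111111
→ ^ → 10111110011010 = 12186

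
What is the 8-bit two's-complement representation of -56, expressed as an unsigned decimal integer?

200

56 in 8 bits: 00111000
Invert: 11000111
Add 1:  11001000 = 200
(Check: 2^8 - 56 = 256 - 56 = 200.)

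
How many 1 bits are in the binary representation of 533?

533 = 1000010101
Count the 1s: 1 + 1 + 1 + 1 = 4

4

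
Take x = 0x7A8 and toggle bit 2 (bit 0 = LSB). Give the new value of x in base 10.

x = 11110101000
bit 2 is currently 0; toggle it via x ^ (1 << 2) = x ^ 4
→ 11110101100 = 1964

1964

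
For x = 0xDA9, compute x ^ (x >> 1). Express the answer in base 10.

x = 110110101001 = 3497
x>>1 = 011011010100
XOR  = 101101111101 = 2941
(x ^ (x >> 1) gives the standard binary-reflected Gray code of x.)

2941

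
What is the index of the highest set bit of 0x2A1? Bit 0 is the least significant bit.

9

0x2A1 = 1010100001
The topmost 1 is at position 9 (since 2^9 = 512 ≤ 673 < 1024).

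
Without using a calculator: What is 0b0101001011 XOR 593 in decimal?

794

a = 0101001011
593 = 1001010001
XOR → 1100011010 = 794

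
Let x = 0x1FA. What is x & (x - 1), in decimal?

x = 111111010 = 506
x - 1 = 111111001
AND   = 111111000 = 504
(x & (x - 1) clears the lowest set bit of x.)

504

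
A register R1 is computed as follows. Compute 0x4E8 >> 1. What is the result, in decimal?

0x4E8 = 10011101000
shift right by 1 → 01001110100 = 628
(equivalently, floor(1256 / 2))

628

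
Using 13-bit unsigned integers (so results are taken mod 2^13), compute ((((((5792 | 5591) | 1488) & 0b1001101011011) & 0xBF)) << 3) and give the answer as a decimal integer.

5792 = 1011010100000
5591 = 1010111010111
→ | → 1011111110111 = 6135
1488 = 0010111010000
→ | → 1011111110111 = 6135
0b1001101011011 = 1001101011011
→ & → 1001101010011 = 4947
0xBF = 0000010111111
→ & → 0000000010011 = 19
→ << 3 (mod 2^13) → 0000010011000 = 152

152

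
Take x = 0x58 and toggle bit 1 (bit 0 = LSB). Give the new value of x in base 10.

90

x = 001011000
bit 1 is currently 0; toggle it via x ^ (1 << 1) = x ^ 2
→ 001011010 = 90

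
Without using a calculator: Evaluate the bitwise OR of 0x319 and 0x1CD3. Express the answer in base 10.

0x319 = 0001100011001
0x1CD3 = 1110011010011
 OR → 1111111011011 = 8155

8155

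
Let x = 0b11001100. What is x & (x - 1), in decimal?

200

x = 11001100 = 204
x - 1 = 11001011
AND   = 11001000 = 200
(x & (x - 1) clears the lowest set bit of x.)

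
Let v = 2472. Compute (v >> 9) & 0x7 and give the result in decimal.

v = 00100110101000
Shift right by 9: 00100
Mask low 3 bits: 100 = 4

4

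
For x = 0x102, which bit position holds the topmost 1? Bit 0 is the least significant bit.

8

0x102 = 100000010
The topmost 1 is at position 8 (since 2^8 = 256 ≤ 258 < 512).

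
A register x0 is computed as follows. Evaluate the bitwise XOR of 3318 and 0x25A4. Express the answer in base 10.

10578

3318 = 00110011110110
0x25A4 = 10010110100100
XOR → 10100101010010 = 10578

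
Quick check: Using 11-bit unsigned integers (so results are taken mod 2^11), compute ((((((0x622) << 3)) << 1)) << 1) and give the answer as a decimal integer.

0x622 = 11000100010
→ << 3 (mod 2^11) → 00100010000 = 272
→ << 1 (mod 2^11) → 01000100000 = 544
→ << 1 (mod 2^11) → 10001000000 = 1088

1088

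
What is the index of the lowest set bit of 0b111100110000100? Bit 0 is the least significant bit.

0b111100110000100 = 111100110000100
Trailing zeros: 2, so the lowest set bit is bit 2 (value 4).

2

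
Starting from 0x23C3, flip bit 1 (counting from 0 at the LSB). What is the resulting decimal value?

9153

x = 10001111000011
bit 1 is currently 1; toggle it via x ^ (1 << 1) = x ^ 2
→ 10001111000001 = 9153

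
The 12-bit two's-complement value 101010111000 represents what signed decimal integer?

pattern = 101010111000 (MSB is 1 ⇒ negative)
Invert: 010101000111, add 1 → 010101001000 = 1352, so the value is -1352.
(Equivalently: 2744 - 2^12 = 2744 - 4096 = -1352.)

-1352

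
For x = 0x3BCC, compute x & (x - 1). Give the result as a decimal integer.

x = 11101111001100 = 15308
x - 1 = 11101111001011
AND   = 11101111001000 = 15304
(x & (x - 1) clears the lowest set bit of x.)

15304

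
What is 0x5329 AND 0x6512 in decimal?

0x5329 = 101001100101001
0x6512 = 110010100010010
AND → 100000100000000 = 16640

16640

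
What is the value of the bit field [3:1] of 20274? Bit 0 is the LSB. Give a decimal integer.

1

v = 0100111100110010
Shift right by 1: 010011110011001
Mask low 3 bits: 001 = 1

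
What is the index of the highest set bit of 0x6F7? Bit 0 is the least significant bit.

0x6F7 = 11011110111
The topmost 1 is at position 10 (since 2^10 = 1024 ≤ 1783 < 2048).

10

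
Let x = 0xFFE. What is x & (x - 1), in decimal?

x = 111111111110 = 4094
x - 1 = 111111111101
AND   = 111111111100 = 4092
(x & (x - 1) clears the lowest set bit of x.)

4092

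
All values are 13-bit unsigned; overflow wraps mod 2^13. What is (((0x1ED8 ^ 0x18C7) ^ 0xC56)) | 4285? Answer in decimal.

0x1ED8 = 1111011011000
0x18C7 = 1100011000111
→ ^ → 0011000011111 = 1567
0xC56 = 0110001010110
→ ^ → 0101001001001 = 2633
4285 = 1000010111101
→ | → 1101011111101 = 6909

6909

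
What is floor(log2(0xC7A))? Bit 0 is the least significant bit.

0xC7A = 110001111010
The topmost 1 is at position 11 (since 2^11 = 2048 ≤ 3194 < 4096).

11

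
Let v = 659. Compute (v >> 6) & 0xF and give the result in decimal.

10

v = 1010010011
Shift right by 6: 1010
Mask low 4 bits: 1010 = 10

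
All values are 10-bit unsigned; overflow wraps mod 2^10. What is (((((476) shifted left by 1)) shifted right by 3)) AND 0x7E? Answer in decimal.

118

476 = 0111011100
→ shifted left by 1 (mod 2^10) → 1110111000 = 952
→ shifted right by 3 → 0001110111 = 119
0x7E = 0001111110
→ AND → 0001110110 = 118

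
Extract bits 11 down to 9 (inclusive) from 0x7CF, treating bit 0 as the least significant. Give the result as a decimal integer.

v = 011111001111
Shift right by 9: 011
Mask low 3 bits: 011 = 3

3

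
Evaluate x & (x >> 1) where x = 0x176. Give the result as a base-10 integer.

50

x = 101110110 = 374
x>>1 = 010111011
AND  = 000110010 = 50
(x & (x >> 1) has a 1 wherever x has two consecutive 1 bits.)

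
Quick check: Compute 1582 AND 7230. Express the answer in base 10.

1582 = 0011000101110
7230 = 1110000111110
AND → 0010000101110 = 1070

1070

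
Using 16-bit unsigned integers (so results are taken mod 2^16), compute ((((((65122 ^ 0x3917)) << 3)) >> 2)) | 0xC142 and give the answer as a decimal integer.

65122 = 1111111001100010
0x3917 = 0011100100010111
→ ^ → 1100011101110101 = 51061
→ << 3 (mod 2^16) → 0011101110101000 = 15272
→ >> 2 → 0000111011101010 = 3818
0xC142 = 1100000101000010
→ | → 1100111111101010 = 53226

53226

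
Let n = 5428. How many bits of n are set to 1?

5428 = 1010100110100
Count the 1s: 1 + 1 + 1 + 1 + 1 + 1 = 6

6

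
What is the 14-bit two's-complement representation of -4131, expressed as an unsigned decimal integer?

12253

4131 in 14 bits: 01000000100011
Invert: 10111111011100
Add 1:  10111111011101 = 12253
(Check: 2^14 - 4131 = 16384 - 4131 = 12253.)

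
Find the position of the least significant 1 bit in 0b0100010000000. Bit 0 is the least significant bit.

7

0b0100010000000 = 100010000000
Trailing zeros: 7, so the lowest set bit is bit 7 (value 128).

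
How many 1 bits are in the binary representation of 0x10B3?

6

0x10B3 = 1000010110011
Count the 1s: 1 + 1 + 1 + 1 + 1 + 1 = 6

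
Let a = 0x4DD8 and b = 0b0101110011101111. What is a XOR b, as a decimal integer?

4407

0x4DD8 = 100110111011000
b = 101110011101111
XOR → 001000100110111 = 4407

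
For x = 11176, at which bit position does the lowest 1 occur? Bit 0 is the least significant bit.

3

11176 = 10101110101000
Trailing zeros: 3, so the lowest set bit is bit 3 (value 8).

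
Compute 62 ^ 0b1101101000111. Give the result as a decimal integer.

62 = 0000000111110
b = 1101101000111
XOR → 1101101111001 = 7033

7033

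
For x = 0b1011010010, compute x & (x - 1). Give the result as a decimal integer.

720

x = 1011010010 = 722
x - 1 = 1011010001
AND   = 1011010000 = 720
(x & (x - 1) clears the lowest set bit of x.)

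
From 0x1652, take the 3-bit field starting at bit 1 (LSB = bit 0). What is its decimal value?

v = 01011001010010
Shift right by 1: 0101100101001
Mask low 3 bits: 001 = 1

1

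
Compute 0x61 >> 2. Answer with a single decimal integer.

24

0x61 = 1100001
shift right by 2 → 0011000 = 24
(equivalently, floor(97 / 4))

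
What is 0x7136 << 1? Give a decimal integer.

0x7136 = 0111000100110110
shift left by 1 → 1110001001101100 = 57964
(equivalently, 28982 × 2^1 = 28982 × 2)

57964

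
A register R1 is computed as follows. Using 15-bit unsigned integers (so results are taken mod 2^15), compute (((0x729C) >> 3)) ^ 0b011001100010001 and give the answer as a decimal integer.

0x729C = 111001010011100
→ >> 3 → 000111001010011 = 3667
0b011001100010001 = 011001100010001
→ ^ → 011110101000010 = 15682

15682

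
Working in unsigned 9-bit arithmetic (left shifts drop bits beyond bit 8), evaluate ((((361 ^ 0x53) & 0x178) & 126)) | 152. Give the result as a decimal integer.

184

361 = 101101001
0x53 = 001010011
→ ^ → 100111010 = 314
0x178 = 101111000
→ & → 100111000 = 312
126 = 001111110
→ & → 000111000 = 56
152 = 010011000
→ | → 010111000 = 184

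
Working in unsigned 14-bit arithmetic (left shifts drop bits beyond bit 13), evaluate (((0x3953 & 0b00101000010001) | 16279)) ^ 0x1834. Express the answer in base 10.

10147

0x3953 = 11100101010011
0b00101000010001 = 00101000010001
→ & → 00100000010001 = 2065
16279 = 11111110010111
→ | → 11111110010111 = 16279
0x1834 = 01100000110100
→ ^ → 10011110100011 = 10147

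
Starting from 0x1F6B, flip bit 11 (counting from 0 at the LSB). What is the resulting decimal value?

5995

x = 01111101101011
bit 11 is currently 1; toggle it via x ^ (1 << 11) = x ^ 2048
→ 01011101101011 = 5995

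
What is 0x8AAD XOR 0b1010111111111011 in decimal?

9558

0x8AAD = 1000101010101101
b = 1010111111111011
XOR → 0010010101010110 = 9558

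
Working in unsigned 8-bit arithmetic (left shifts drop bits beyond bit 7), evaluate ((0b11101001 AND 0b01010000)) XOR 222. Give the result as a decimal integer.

0b11101001 = 11101001
0b01010000 = 01010000
→ AND → 01000000 = 64
222 = 11011110
→ XOR → 10011110 = 158

158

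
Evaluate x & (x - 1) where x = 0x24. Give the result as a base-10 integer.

32

x = 100100 = 36
x - 1 = 100011
AND   = 100000 = 32
(x & (x - 1) clears the lowest set bit of x.)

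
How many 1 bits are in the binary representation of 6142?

11

6142 = 1011111111110
Count the 1s: 1 + 1 + 1 + 1 + 1 + 1 + 1 + 1 + 1 + 1 + 1 = 11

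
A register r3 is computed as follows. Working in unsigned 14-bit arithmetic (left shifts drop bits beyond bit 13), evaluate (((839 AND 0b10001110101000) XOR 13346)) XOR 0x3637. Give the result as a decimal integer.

839 = 00001101000111
0b10001110101000 = 10001110101000
→ AND → 00001100000000 = 768
13346 = 11010000100010
→ XOR → 11011100100010 = 14114
0x3637 = 11011000110111
→ XOR → 00000100010101 = 277

277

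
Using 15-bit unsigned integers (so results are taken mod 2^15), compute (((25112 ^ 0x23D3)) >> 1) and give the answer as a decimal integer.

8421

25112 = 110001000011000
0x23D3 = 010001111010011
→ ^ → 100000111001011 = 16843
→ >> 1 → 010000011100101 = 8421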